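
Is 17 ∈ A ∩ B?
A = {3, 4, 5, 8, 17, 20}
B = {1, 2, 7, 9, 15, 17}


A = {3, 4, 5, 8, 17, 20}, B = {1, 2, 7, 9, 15, 17}
A ∩ B = elements in both A and B
A ∩ B = {17}
Checking if 17 ∈ A ∩ B
17 is in A ∩ B → True

17 ∈ A ∩ B


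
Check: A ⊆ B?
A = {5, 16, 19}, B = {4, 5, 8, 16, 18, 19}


A ⊆ B means every element of A is in B.
All elements of A are in B.
So A ⊆ B.

Yes, A ⊆ B


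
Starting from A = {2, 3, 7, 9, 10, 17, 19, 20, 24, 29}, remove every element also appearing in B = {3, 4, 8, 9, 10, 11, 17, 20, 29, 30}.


A \ B = elements in A but not in B
A = {2, 3, 7, 9, 10, 17, 19, 20, 24, 29}
B = {3, 4, 8, 9, 10, 11, 17, 20, 29, 30}
Remove from A any elements in B
A \ B = {2, 7, 19, 24}

A \ B = {2, 7, 19, 24}


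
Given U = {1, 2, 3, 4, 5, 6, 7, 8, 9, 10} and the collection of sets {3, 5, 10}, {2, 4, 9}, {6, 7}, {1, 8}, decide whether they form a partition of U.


A partition requires: (1) non-empty parts, (2) pairwise disjoint, (3) union = U
Parts: {3, 5, 10}, {2, 4, 9}, {6, 7}, {1, 8}
Union of parts: {1, 2, 3, 4, 5, 6, 7, 8, 9, 10}
U = {1, 2, 3, 4, 5, 6, 7, 8, 9, 10}
All non-empty? True
Pairwise disjoint? True
Covers U? True

Yes, valid partition


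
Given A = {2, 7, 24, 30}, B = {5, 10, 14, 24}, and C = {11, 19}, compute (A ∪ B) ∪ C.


A ∪ B = {2, 5, 7, 10, 14, 24, 30}
(A ∪ B) ∪ C = {2, 5, 7, 10, 11, 14, 19, 24, 30}

A ∪ B ∪ C = {2, 5, 7, 10, 11, 14, 19, 24, 30}


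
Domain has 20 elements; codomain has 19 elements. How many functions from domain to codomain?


Each of |A| = 20 inputs maps to any of |B| = 19 outputs.
# functions = |B|^|A| = 19^20
= 37589973457545958193355601

Number of functions = 37589973457545958193355601


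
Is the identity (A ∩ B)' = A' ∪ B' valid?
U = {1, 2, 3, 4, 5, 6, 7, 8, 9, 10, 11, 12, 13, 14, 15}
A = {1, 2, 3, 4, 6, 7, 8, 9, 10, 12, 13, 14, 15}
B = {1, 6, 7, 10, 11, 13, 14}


LHS: A ∩ B = {1, 6, 7, 10, 13, 14}
(A ∩ B)' = U \ (A ∩ B) = {2, 3, 4, 5, 8, 9, 11, 12, 15}
A' = {5, 11}, B' = {2, 3, 4, 5, 8, 9, 12, 15}
Claimed RHS: A' ∪ B' = {2, 3, 4, 5, 8, 9, 11, 12, 15}
Identity is VALID: LHS = RHS = {2, 3, 4, 5, 8, 9, 11, 12, 15} ✓

Identity is valid. (A ∩ B)' = A' ∪ B' = {2, 3, 4, 5, 8, 9, 11, 12, 15}


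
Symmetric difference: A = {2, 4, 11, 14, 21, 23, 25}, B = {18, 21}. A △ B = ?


A △ B = (A \ B) ∪ (B \ A) = elements in exactly one of A or B
A \ B = {2, 4, 11, 14, 23, 25}
B \ A = {18}
A △ B = {2, 4, 11, 14, 18, 23, 25}

A △ B = {2, 4, 11, 14, 18, 23, 25}


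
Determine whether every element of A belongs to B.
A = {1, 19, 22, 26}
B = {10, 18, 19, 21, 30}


A ⊆ B means every element of A is in B.
Elements in A not in B: {1, 22, 26}
So A ⊄ B.

No, A ⊄ B


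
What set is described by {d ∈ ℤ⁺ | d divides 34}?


Checking each candidate:
Condition: positive divisors of 34
Result = {1, 2, 17, 34}

{1, 2, 17, 34}


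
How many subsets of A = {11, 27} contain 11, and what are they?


A subset of A contains 11 iff the remaining 1 elements form any subset of A \ {11}.
Count: 2^(n-1) = 2^1 = 2
Subsets containing 11: {11}, {11, 27}

Subsets containing 11 (2 total): {11}, {11, 27}


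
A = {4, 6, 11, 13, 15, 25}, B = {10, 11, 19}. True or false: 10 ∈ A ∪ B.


A = {4, 6, 11, 13, 15, 25}, B = {10, 11, 19}
A ∪ B = all elements in A or B
A ∪ B = {4, 6, 10, 11, 13, 15, 19, 25}
Checking if 10 ∈ A ∪ B
10 is in A ∪ B → True

10 ∈ A ∪ B


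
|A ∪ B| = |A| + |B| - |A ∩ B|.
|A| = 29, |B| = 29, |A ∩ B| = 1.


|A ∪ B| = |A| + |B| - |A ∩ B|
= 29 + 29 - 1
= 57

|A ∪ B| = 57


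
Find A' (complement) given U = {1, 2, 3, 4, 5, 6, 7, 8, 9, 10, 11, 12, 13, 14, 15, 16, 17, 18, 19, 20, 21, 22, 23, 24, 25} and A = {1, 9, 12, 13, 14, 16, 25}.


Aᶜ = U \ A = elements in U but not in A
U = {1, 2, 3, 4, 5, 6, 7, 8, 9, 10, 11, 12, 13, 14, 15, 16, 17, 18, 19, 20, 21, 22, 23, 24, 25}
A = {1, 9, 12, 13, 14, 16, 25}
Aᶜ = {2, 3, 4, 5, 6, 7, 8, 10, 11, 15, 17, 18, 19, 20, 21, 22, 23, 24}

Aᶜ = {2, 3, 4, 5, 6, 7, 8, 10, 11, 15, 17, 18, 19, 20, 21, 22, 23, 24}


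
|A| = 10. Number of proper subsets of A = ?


Total subsets = 2^n = 2^10 = 1024
Proper subsets exclude the set itself: 2^n - 1
= 1024 - 1
= 1023

Number of proper subsets = 1023


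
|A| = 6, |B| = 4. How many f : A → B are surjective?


n = |A| = 6, k = |B| = 4. Surjections via inclusion-exclusion:
S(n,k) = Σ(-1)^i × C(k,i) × (k-i)^n, i=0 to k
i=0: (-1)^0×C(4,0)×4^6 = 4096
i=1: (-1)^1×C(4,1)×3^6 = -2916
i=2: (-1)^2×C(4,2)×2^6 = 384
i=3: (-1)^3×C(4,3)×1^6 = -4
i=4: (-1)^4×C(4,4)×0^6 = 0
Total = 1560

Number of surjections = 1560


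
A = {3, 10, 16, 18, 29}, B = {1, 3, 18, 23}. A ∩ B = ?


A ∩ B = elements in both A and B
A = {3, 10, 16, 18, 29}
B = {1, 3, 18, 23}
A ∩ B = {3, 18}

A ∩ B = {3, 18}


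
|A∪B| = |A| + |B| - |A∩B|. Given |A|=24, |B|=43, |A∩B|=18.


|A ∪ B| = |A| + |B| - |A ∩ B|
= 24 + 43 - 18
= 49

|A ∪ B| = 49


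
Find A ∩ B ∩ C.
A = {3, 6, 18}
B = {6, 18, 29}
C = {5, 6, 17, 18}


A ∩ B = {6, 18}
(A ∩ B) ∩ C = {6, 18}

A ∩ B ∩ C = {6, 18}


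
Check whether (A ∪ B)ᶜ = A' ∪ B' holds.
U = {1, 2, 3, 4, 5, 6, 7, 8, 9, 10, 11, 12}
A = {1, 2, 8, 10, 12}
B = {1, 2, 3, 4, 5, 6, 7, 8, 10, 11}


LHS: A ∪ B = {1, 2, 3, 4, 5, 6, 7, 8, 10, 11, 12}
(A ∪ B)' = U \ (A ∪ B) = {9}
A' = {3, 4, 5, 6, 7, 9, 11}, B' = {9, 12}
Claimed RHS: A' ∪ B' = {3, 4, 5, 6, 7, 9, 11, 12}
Identity is INVALID: LHS = {9} but the RHS claimed here equals {3, 4, 5, 6, 7, 9, 11, 12}. The correct form is (A ∪ B)' = A' ∩ B'.

Identity is invalid: (A ∪ B)' = {9} but A' ∪ B' = {3, 4, 5, 6, 7, 9, 11, 12}. The correct De Morgan law is (A ∪ B)' = A' ∩ B'.


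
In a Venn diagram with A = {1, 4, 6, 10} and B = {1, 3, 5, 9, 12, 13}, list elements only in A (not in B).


A = {1, 4, 6, 10}
B = {1, 3, 5, 9, 12, 13}
Region: only in A (not in B)
Elements: {4, 6, 10}

Elements only in A (not in B): {4, 6, 10}


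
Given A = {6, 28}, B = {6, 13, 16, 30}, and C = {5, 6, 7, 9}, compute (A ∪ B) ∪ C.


A ∪ B = {6, 13, 16, 28, 30}
(A ∪ B) ∪ C = {5, 6, 7, 9, 13, 16, 28, 30}

A ∪ B ∪ C = {5, 6, 7, 9, 13, 16, 28, 30}


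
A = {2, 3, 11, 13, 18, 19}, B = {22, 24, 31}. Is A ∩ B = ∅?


Disjoint means A ∩ B = ∅.
A ∩ B = ∅
A ∩ B = ∅, so A and B are disjoint.

Yes, A and B are disjoint


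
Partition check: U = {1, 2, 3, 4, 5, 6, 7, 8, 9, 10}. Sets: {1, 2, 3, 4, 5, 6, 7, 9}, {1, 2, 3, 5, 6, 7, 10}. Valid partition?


A partition requires: (1) non-empty parts, (2) pairwise disjoint, (3) union = U
Parts: {1, 2, 3, 4, 5, 6, 7, 9}, {1, 2, 3, 5, 6, 7, 10}
Union of parts: {1, 2, 3, 4, 5, 6, 7, 9, 10}
U = {1, 2, 3, 4, 5, 6, 7, 8, 9, 10}
All non-empty? True
Pairwise disjoint? False
Covers U? False

No, not a valid partition


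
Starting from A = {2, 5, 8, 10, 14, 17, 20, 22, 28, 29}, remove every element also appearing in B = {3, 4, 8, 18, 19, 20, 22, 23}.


A \ B = elements in A but not in B
A = {2, 5, 8, 10, 14, 17, 20, 22, 28, 29}
B = {3, 4, 8, 18, 19, 20, 22, 23}
Remove from A any elements in B
A \ B = {2, 5, 10, 14, 17, 28, 29}

A \ B = {2, 5, 10, 14, 17, 28, 29}


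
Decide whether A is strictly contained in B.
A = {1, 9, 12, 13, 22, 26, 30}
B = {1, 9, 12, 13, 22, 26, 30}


A ⊂ B requires: A ⊆ B AND A ≠ B.
A ⊆ B? Yes
A = B? Yes
A = B, so A is not a PROPER subset.

No, A is not a proper subset of B


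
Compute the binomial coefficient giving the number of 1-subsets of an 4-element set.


C(n,k) = n! / (k!(n-k)!)
C(4,1) = 4! / (1!3!)
= 4

C(4,1) = 4


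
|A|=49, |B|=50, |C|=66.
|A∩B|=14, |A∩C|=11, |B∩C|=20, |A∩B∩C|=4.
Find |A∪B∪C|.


|A∪B∪C| = |A|+|B|+|C| - |A∩B|-|A∩C|-|B∩C| + |A∩B∩C|
= 49+50+66 - 14-11-20 + 4
= 165 - 45 + 4
= 124

|A ∪ B ∪ C| = 124


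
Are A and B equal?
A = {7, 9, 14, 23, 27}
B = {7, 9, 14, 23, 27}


Two sets are equal iff they have exactly the same elements.
A = {7, 9, 14, 23, 27}
B = {7, 9, 14, 23, 27}
Same elements → A = B

Yes, A = B


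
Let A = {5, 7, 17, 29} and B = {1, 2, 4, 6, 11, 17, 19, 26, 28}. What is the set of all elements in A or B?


A ∪ B = all elements in A or B (or both)
A = {5, 7, 17, 29}
B = {1, 2, 4, 6, 11, 17, 19, 26, 28}
A ∪ B = {1, 2, 4, 5, 6, 7, 11, 17, 19, 26, 28, 29}

A ∪ B = {1, 2, 4, 5, 6, 7, 11, 17, 19, 26, 28, 29}


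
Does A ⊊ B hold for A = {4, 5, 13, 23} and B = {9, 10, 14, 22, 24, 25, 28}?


A ⊂ B requires: A ⊆ B AND A ≠ B.
A ⊆ B? No
A ⊄ B, so A is not a proper subset.

No, A is not a proper subset of B


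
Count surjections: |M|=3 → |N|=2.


n = |M| = 3, k = |N| = 2. Surjections via inclusion-exclusion:
S(n,k) = Σ(-1)^i × C(k,i) × (k-i)^n, i=0 to k
i=0: (-1)^0×C(2,0)×2^3 = 8
i=1: (-1)^1×C(2,1)×1^3 = -2
i=2: (-1)^2×C(2,2)×0^3 = 0
Total = 6

Number of surjections = 6


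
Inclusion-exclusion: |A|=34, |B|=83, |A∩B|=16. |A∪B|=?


|A ∪ B| = |A| + |B| - |A ∩ B|
= 34 + 83 - 16
= 101

|A ∪ B| = 101


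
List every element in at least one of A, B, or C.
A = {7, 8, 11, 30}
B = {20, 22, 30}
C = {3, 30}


A ∪ B = {7, 8, 11, 20, 22, 30}
(A ∪ B) ∪ C = {3, 7, 8, 11, 20, 22, 30}

A ∪ B ∪ C = {3, 7, 8, 11, 20, 22, 30}


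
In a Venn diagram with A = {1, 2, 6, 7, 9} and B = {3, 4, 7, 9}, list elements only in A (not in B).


A = {1, 2, 6, 7, 9}
B = {3, 4, 7, 9}
Region: only in A (not in B)
Elements: {1, 2, 6}

Elements only in A (not in B): {1, 2, 6}


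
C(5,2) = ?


C(n,k) = n! / (k!(n-k)!)
C(5,2) = 5! / (2!3!)
= 10

C(5,2) = 10


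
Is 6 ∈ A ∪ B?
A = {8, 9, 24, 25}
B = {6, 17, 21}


A = {8, 9, 24, 25}, B = {6, 17, 21}
A ∪ B = all elements in A or B
A ∪ B = {6, 8, 9, 17, 21, 24, 25}
Checking if 6 ∈ A ∪ B
6 is in A ∪ B → True

6 ∈ A ∪ B


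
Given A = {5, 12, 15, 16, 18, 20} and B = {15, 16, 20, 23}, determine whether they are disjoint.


Disjoint means A ∩ B = ∅.
A ∩ B = {15, 16, 20}
A ∩ B ≠ ∅, so A and B are NOT disjoint.

No, A and B are not disjoint (A ∩ B = {15, 16, 20})


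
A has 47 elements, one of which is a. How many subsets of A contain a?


Subsets of A containing a correspond to subsets of A \ {a}, which has 46 elements.
Count = 2^(n-1) = 2^46
= 70368744177664

Number of subsets containing a = 70368744177664


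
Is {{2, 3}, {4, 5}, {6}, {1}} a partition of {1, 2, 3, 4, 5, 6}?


A partition requires: (1) non-empty parts, (2) pairwise disjoint, (3) union = U
Parts: {2, 3}, {4, 5}, {6}, {1}
Union of parts: {1, 2, 3, 4, 5, 6}
U = {1, 2, 3, 4, 5, 6}
All non-empty? True
Pairwise disjoint? True
Covers U? True

Yes, valid partition


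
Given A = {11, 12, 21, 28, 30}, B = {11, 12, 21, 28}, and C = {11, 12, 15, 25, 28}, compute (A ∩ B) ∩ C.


A ∩ B = {11, 12, 21, 28}
(A ∩ B) ∩ C = {11, 12, 28}

A ∩ B ∩ C = {11, 12, 28}


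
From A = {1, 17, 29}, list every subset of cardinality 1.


|A| = 3, so A has C(3,1) = 3 subsets of size 1.
Enumerate by choosing 1 elements from A at a time:
{1}, {17}, {29}

1-element subsets (3 total): {1}, {17}, {29}


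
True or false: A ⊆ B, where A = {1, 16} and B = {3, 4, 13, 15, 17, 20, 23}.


A ⊆ B means every element of A is in B.
Elements in A not in B: {1, 16}
So A ⊄ B.

No, A ⊄ B


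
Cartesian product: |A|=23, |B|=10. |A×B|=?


|A × B| = |A| × |B|
= 23 × 10
= 230

|A × B| = 230


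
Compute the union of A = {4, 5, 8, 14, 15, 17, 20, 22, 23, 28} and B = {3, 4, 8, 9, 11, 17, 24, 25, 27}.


A ∪ B = all elements in A or B (or both)
A = {4, 5, 8, 14, 15, 17, 20, 22, 23, 28}
B = {3, 4, 8, 9, 11, 17, 24, 25, 27}
A ∪ B = {3, 4, 5, 8, 9, 11, 14, 15, 17, 20, 22, 23, 24, 25, 27, 28}

A ∪ B = {3, 4, 5, 8, 9, 11, 14, 15, 17, 20, 22, 23, 24, 25, 27, 28}


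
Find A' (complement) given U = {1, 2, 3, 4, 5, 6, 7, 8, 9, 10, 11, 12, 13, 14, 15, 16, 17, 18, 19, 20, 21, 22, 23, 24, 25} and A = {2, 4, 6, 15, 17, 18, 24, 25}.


Aᶜ = U \ A = elements in U but not in A
U = {1, 2, 3, 4, 5, 6, 7, 8, 9, 10, 11, 12, 13, 14, 15, 16, 17, 18, 19, 20, 21, 22, 23, 24, 25}
A = {2, 4, 6, 15, 17, 18, 24, 25}
Aᶜ = {1, 3, 5, 7, 8, 9, 10, 11, 12, 13, 14, 16, 19, 20, 21, 22, 23}

Aᶜ = {1, 3, 5, 7, 8, 9, 10, 11, 12, 13, 14, 16, 19, 20, 21, 22, 23}


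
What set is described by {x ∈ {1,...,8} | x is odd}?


Checking each candidate:
Condition: odd numbers in {1,...,8}
Result = {1, 3, 5, 7}

{1, 3, 5, 7}


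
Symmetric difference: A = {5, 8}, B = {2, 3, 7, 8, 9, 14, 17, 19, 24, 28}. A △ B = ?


A △ B = (A \ B) ∪ (B \ A) = elements in exactly one of A or B
A \ B = {5}
B \ A = {2, 3, 7, 9, 14, 17, 19, 24, 28}
A △ B = {2, 3, 5, 7, 9, 14, 17, 19, 24, 28}

A △ B = {2, 3, 5, 7, 9, 14, 17, 19, 24, 28}


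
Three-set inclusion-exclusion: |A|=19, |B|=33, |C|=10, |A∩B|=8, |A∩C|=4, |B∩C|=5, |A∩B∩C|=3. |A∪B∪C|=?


|A∪B∪C| = |A|+|B|+|C| - |A∩B|-|A∩C|-|B∩C| + |A∩B∩C|
= 19+33+10 - 8-4-5 + 3
= 62 - 17 + 3
= 48

|A ∪ B ∪ C| = 48


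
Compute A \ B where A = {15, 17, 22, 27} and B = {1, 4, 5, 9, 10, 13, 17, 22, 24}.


A \ B = elements in A but not in B
A = {15, 17, 22, 27}
B = {1, 4, 5, 9, 10, 13, 17, 22, 24}
Remove from A any elements in B
A \ B = {15, 27}

A \ B = {15, 27}


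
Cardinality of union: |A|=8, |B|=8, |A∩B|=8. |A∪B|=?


|A ∪ B| = |A| + |B| - |A ∩ B|
= 8 + 8 - 8
= 8

|A ∪ B| = 8


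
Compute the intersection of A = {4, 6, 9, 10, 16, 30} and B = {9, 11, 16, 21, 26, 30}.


A ∩ B = elements in both A and B
A = {4, 6, 9, 10, 16, 30}
B = {9, 11, 16, 21, 26, 30}
A ∩ B = {9, 16, 30}

A ∩ B = {9, 16, 30}


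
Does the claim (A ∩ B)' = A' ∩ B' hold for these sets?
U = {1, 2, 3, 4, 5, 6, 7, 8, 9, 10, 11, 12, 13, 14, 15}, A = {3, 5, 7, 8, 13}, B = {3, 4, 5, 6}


LHS: A ∩ B = {3, 5}
(A ∩ B)' = U \ (A ∩ B) = {1, 2, 4, 6, 7, 8, 9, 10, 11, 12, 13, 14, 15}
A' = {1, 2, 4, 6, 9, 10, 11, 12, 14, 15}, B' = {1, 2, 7, 8, 9, 10, 11, 12, 13, 14, 15}
Claimed RHS: A' ∩ B' = {1, 2, 9, 10, 11, 12, 14, 15}
Identity is INVALID: LHS = {1, 2, 4, 6, 7, 8, 9, 10, 11, 12, 13, 14, 15} but the RHS claimed here equals {1, 2, 9, 10, 11, 12, 14, 15}. The correct form is (A ∩ B)' = A' ∪ B'.

Identity is invalid: (A ∩ B)' = {1, 2, 4, 6, 7, 8, 9, 10, 11, 12, 13, 14, 15} but A' ∩ B' = {1, 2, 9, 10, 11, 12, 14, 15}. The correct De Morgan law is (A ∩ B)' = A' ∪ B'.


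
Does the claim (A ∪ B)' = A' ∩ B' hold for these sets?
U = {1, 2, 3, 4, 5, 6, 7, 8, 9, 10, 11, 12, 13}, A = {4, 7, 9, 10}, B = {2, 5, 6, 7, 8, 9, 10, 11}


LHS: A ∪ B = {2, 4, 5, 6, 7, 8, 9, 10, 11}
(A ∪ B)' = U \ (A ∪ B) = {1, 3, 12, 13}
A' = {1, 2, 3, 5, 6, 8, 11, 12, 13}, B' = {1, 3, 4, 12, 13}
Claimed RHS: A' ∩ B' = {1, 3, 12, 13}
Identity is VALID: LHS = RHS = {1, 3, 12, 13} ✓

Identity is valid. (A ∪ B)' = A' ∩ B' = {1, 3, 12, 13}


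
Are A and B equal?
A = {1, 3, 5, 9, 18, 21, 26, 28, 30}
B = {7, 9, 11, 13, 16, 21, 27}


Two sets are equal iff they have exactly the same elements.
A = {1, 3, 5, 9, 18, 21, 26, 28, 30}
B = {7, 9, 11, 13, 16, 21, 27}
Differences: {1, 3, 5, 7, 11, 13, 16, 18, 26, 27, 28, 30}
A ≠ B

No, A ≠ B


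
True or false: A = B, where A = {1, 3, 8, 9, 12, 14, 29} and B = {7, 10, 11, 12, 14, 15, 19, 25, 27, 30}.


Two sets are equal iff they have exactly the same elements.
A = {1, 3, 8, 9, 12, 14, 29}
B = {7, 10, 11, 12, 14, 15, 19, 25, 27, 30}
Differences: {1, 3, 7, 8, 9, 10, 11, 15, 19, 25, 27, 29, 30}
A ≠ B

No, A ≠ B


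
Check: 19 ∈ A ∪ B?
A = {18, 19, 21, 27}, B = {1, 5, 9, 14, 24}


A = {18, 19, 21, 27}, B = {1, 5, 9, 14, 24}
A ∪ B = all elements in A or B
A ∪ B = {1, 5, 9, 14, 18, 19, 21, 24, 27}
Checking if 19 ∈ A ∪ B
19 is in A ∪ B → True

19 ∈ A ∪ B


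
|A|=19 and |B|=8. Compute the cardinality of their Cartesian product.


|A × B| = |A| × |B|
= 19 × 8
= 152

|A × B| = 152


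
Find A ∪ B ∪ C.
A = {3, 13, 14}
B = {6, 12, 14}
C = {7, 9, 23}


A ∪ B = {3, 6, 12, 13, 14}
(A ∪ B) ∪ C = {3, 6, 7, 9, 12, 13, 14, 23}

A ∪ B ∪ C = {3, 6, 7, 9, 12, 13, 14, 23}


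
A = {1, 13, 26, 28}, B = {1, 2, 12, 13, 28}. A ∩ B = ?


A ∩ B = elements in both A and B
A = {1, 13, 26, 28}
B = {1, 2, 12, 13, 28}
A ∩ B = {1, 13, 28}

A ∩ B = {1, 13, 28}


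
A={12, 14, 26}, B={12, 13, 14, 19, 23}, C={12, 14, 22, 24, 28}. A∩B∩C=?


A ∩ B = {12, 14}
(A ∩ B) ∩ C = {12, 14}

A ∩ B ∩ C = {12, 14}


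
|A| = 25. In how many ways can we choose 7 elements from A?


C(n,k) = n! / (k!(n-k)!)
C(25,7) = 25! / (7!18!)
= 480700

C(25,7) = 480700


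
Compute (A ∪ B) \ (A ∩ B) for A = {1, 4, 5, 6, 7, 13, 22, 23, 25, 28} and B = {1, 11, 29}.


A △ B = (A \ B) ∪ (B \ A) = elements in exactly one of A or B
A \ B = {4, 5, 6, 7, 13, 22, 23, 25, 28}
B \ A = {11, 29}
A △ B = {4, 5, 6, 7, 11, 13, 22, 23, 25, 28, 29}

A △ B = {4, 5, 6, 7, 11, 13, 22, 23, 25, 28, 29}


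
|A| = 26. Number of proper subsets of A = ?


Total subsets = 2^n = 2^26 = 67108864
Proper subsets exclude the set itself: 2^n - 1
= 67108864 - 1
= 67108863

Number of proper subsets = 67108863


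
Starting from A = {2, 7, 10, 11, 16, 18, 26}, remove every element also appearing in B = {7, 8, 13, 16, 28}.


A \ B = elements in A but not in B
A = {2, 7, 10, 11, 16, 18, 26}
B = {7, 8, 13, 16, 28}
Remove from A any elements in B
A \ B = {2, 10, 11, 18, 26}

A \ B = {2, 10, 11, 18, 26}


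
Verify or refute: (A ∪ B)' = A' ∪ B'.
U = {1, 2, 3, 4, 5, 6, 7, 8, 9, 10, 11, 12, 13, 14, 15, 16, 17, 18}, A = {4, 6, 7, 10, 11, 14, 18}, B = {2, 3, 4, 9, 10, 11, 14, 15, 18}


LHS: A ∪ B = {2, 3, 4, 6, 7, 9, 10, 11, 14, 15, 18}
(A ∪ B)' = U \ (A ∪ B) = {1, 5, 8, 12, 13, 16, 17}
A' = {1, 2, 3, 5, 8, 9, 12, 13, 15, 16, 17}, B' = {1, 5, 6, 7, 8, 12, 13, 16, 17}
Claimed RHS: A' ∪ B' = {1, 2, 3, 5, 6, 7, 8, 9, 12, 13, 15, 16, 17}
Identity is INVALID: LHS = {1, 5, 8, 12, 13, 16, 17} but the RHS claimed here equals {1, 2, 3, 5, 6, 7, 8, 9, 12, 13, 15, 16, 17}. The correct form is (A ∪ B)' = A' ∩ B'.

Identity is invalid: (A ∪ B)' = {1, 5, 8, 12, 13, 16, 17} but A' ∪ B' = {1, 2, 3, 5, 6, 7, 8, 9, 12, 13, 15, 16, 17}. The correct De Morgan law is (A ∪ B)' = A' ∩ B'.


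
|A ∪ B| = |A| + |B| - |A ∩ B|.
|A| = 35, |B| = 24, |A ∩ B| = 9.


|A ∪ B| = |A| + |B| - |A ∩ B|
= 35 + 24 - 9
= 50

|A ∪ B| = 50


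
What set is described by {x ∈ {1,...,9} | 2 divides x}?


Checking each candidate:
Condition: multiples of 2 in {1,...,9}
Result = {2, 4, 6, 8}

{2, 4, 6, 8}


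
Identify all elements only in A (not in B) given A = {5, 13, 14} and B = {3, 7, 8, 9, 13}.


A = {5, 13, 14}
B = {3, 7, 8, 9, 13}
Region: only in A (not in B)
Elements: {5, 14}

Elements only in A (not in B): {5, 14}


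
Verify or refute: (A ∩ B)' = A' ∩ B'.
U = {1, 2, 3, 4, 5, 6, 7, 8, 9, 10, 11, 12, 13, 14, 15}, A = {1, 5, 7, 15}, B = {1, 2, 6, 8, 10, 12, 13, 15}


LHS: A ∩ B = {1, 15}
(A ∩ B)' = U \ (A ∩ B) = {2, 3, 4, 5, 6, 7, 8, 9, 10, 11, 12, 13, 14}
A' = {2, 3, 4, 6, 8, 9, 10, 11, 12, 13, 14}, B' = {3, 4, 5, 7, 9, 11, 14}
Claimed RHS: A' ∩ B' = {3, 4, 9, 11, 14}
Identity is INVALID: LHS = {2, 3, 4, 5, 6, 7, 8, 9, 10, 11, 12, 13, 14} but the RHS claimed here equals {3, 4, 9, 11, 14}. The correct form is (A ∩ B)' = A' ∪ B'.

Identity is invalid: (A ∩ B)' = {2, 3, 4, 5, 6, 7, 8, 9, 10, 11, 12, 13, 14} but A' ∩ B' = {3, 4, 9, 11, 14}. The correct De Morgan law is (A ∩ B)' = A' ∪ B'.


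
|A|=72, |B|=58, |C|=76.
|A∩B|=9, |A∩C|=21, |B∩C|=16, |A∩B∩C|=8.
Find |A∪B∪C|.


|A∪B∪C| = |A|+|B|+|C| - |A∩B|-|A∩C|-|B∩C| + |A∩B∩C|
= 72+58+76 - 9-21-16 + 8
= 206 - 46 + 8
= 168

|A ∪ B ∪ C| = 168


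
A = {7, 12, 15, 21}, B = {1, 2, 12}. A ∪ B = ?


A ∪ B = all elements in A or B (or both)
A = {7, 12, 15, 21}
B = {1, 2, 12}
A ∪ B = {1, 2, 7, 12, 15, 21}

A ∪ B = {1, 2, 7, 12, 15, 21}


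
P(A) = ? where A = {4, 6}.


|A| = 2, so |P(A)| = 2^2 = 4
Enumerate subsets by cardinality (0 to 2):
∅, {4}, {6}, {4, 6}

P(A) has 4 subsets: ∅, {4}, {6}, {4, 6}


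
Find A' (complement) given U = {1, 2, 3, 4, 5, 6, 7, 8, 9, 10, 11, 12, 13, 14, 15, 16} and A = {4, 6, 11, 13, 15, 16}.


Aᶜ = U \ A = elements in U but not in A
U = {1, 2, 3, 4, 5, 6, 7, 8, 9, 10, 11, 12, 13, 14, 15, 16}
A = {4, 6, 11, 13, 15, 16}
Aᶜ = {1, 2, 3, 5, 7, 8, 9, 10, 12, 14}

Aᶜ = {1, 2, 3, 5, 7, 8, 9, 10, 12, 14}


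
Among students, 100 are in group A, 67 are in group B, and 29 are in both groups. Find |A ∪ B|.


|A ∪ B| = |A| + |B| - |A ∩ B|
= 100 + 67 - 29
= 138

|A ∪ B| = 138


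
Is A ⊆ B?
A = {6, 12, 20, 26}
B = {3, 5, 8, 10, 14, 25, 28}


A ⊆ B means every element of A is in B.
Elements in A not in B: {6, 12, 20, 26}
So A ⊄ B.

No, A ⊄ B


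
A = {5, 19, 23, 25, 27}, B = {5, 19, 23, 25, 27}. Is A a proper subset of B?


A ⊂ B requires: A ⊆ B AND A ≠ B.
A ⊆ B? Yes
A = B? Yes
A = B, so A is not a PROPER subset.

No, A is not a proper subset of B


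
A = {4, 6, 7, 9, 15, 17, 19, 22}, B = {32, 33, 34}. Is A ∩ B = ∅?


Disjoint means A ∩ B = ∅.
A ∩ B = ∅
A ∩ B = ∅, so A and B are disjoint.

Yes, A and B are disjoint


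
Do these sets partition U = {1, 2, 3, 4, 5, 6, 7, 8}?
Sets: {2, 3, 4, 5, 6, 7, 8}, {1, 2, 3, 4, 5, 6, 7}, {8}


A partition requires: (1) non-empty parts, (2) pairwise disjoint, (3) union = U
Parts: {2, 3, 4, 5, 6, 7, 8}, {1, 2, 3, 4, 5, 6, 7}, {8}
Union of parts: {1, 2, 3, 4, 5, 6, 7, 8}
U = {1, 2, 3, 4, 5, 6, 7, 8}
All non-empty? True
Pairwise disjoint? False
Covers U? True

No, not a valid partition


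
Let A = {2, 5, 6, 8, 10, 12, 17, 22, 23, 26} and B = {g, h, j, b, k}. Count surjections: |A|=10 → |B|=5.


n = |A| = 10, k = |B| = 5. Surjections via inclusion-exclusion:
S(n,k) = Σ(-1)^i × C(k,i) × (k-i)^n, i=0 to k
i=0: (-1)^0×C(5,0)×5^10 = 9765625
i=1: (-1)^1×C(5,1)×4^10 = -5242880
i=2: (-1)^2×C(5,2)×3^10 = 590490
i=3: (-1)^3×C(5,3)×2^10 = -10240
i=4: (-1)^4×C(5,4)×1^10 = 5
i=5: (-1)^5×C(5,5)×0^10 = 0
Total = 5103000

Number of surjections = 5103000


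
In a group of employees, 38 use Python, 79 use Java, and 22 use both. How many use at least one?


|A ∪ B| = |A| + |B| - |A ∩ B|
= 38 + 79 - 22
= 95

|A ∪ B| = 95


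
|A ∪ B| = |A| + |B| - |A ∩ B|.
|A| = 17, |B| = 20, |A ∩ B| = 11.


|A ∪ B| = |A| + |B| - |A ∩ B|
= 17 + 20 - 11
= 26

|A ∪ B| = 26


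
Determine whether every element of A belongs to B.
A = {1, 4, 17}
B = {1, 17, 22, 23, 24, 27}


A ⊆ B means every element of A is in B.
Elements in A not in B: {4}
So A ⊄ B.

No, A ⊄ B


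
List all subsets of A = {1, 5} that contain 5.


A subset of A contains 5 iff the remaining 1 elements form any subset of A \ {5}.
Count: 2^(n-1) = 2^1 = 2
Subsets containing 5: {5}, {1, 5}

Subsets containing 5 (2 total): {5}, {1, 5}


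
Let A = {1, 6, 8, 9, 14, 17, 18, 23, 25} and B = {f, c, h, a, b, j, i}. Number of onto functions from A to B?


n = |A| = 9, k = |B| = 7. Surjections via inclusion-exclusion:
S(n,k) = Σ(-1)^i × C(k,i) × (k-i)^n, i=0 to k
i=0: (-1)^0×C(7,0)×7^9 = 40353607
i=1: (-1)^1×C(7,1)×6^9 = -70543872
i=2: (-1)^2×C(7,2)×5^9 = 41015625
i=3: (-1)^3×C(7,3)×4^9 = -9175040
i=4: (-1)^4×C(7,4)×3^9 = 688905
i=5: (-1)^5×C(7,5)×2^9 = -10752
i=6: (-1)^6×C(7,6)×1^9 = 7
i=7: (-1)^7×C(7,7)×0^9 = 0
Total = 2328480

Number of surjections = 2328480


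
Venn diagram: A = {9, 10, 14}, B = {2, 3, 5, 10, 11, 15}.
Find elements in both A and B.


A = {9, 10, 14}
B = {2, 3, 5, 10, 11, 15}
Region: in both A and B
Elements: {10}

Elements in both A and B: {10}


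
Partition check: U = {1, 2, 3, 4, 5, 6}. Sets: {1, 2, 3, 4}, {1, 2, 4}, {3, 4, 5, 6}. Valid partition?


A partition requires: (1) non-empty parts, (2) pairwise disjoint, (3) union = U
Parts: {1, 2, 3, 4}, {1, 2, 4}, {3, 4, 5, 6}
Union of parts: {1, 2, 3, 4, 5, 6}
U = {1, 2, 3, 4, 5, 6}
All non-empty? True
Pairwise disjoint? False
Covers U? True

No, not a valid partition


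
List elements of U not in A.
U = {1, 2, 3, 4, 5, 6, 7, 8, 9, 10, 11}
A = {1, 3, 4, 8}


Aᶜ = U \ A = elements in U but not in A
U = {1, 2, 3, 4, 5, 6, 7, 8, 9, 10, 11}
A = {1, 3, 4, 8}
Aᶜ = {2, 5, 6, 7, 9, 10, 11}

Aᶜ = {2, 5, 6, 7, 9, 10, 11}


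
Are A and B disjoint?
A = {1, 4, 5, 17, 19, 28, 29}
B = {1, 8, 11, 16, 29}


Disjoint means A ∩ B = ∅.
A ∩ B = {1, 29}
A ∩ B ≠ ∅, so A and B are NOT disjoint.

No, A and B are not disjoint (A ∩ B = {1, 29})


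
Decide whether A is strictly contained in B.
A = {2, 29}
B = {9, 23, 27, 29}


A ⊂ B requires: A ⊆ B AND A ≠ B.
A ⊆ B? No
A ⊄ B, so A is not a proper subset.

No, A is not a proper subset of B


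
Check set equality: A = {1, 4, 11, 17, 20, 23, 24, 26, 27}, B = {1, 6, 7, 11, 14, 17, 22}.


Two sets are equal iff they have exactly the same elements.
A = {1, 4, 11, 17, 20, 23, 24, 26, 27}
B = {1, 6, 7, 11, 14, 17, 22}
Differences: {4, 6, 7, 14, 20, 22, 23, 24, 26, 27}
A ≠ B

No, A ≠ B


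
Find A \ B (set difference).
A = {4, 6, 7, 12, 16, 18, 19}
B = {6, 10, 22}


A \ B = elements in A but not in B
A = {4, 6, 7, 12, 16, 18, 19}
B = {6, 10, 22}
Remove from A any elements in B
A \ B = {4, 7, 12, 16, 18, 19}

A \ B = {4, 7, 12, 16, 18, 19}


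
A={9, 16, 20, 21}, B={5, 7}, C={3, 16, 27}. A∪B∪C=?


A ∪ B = {5, 7, 9, 16, 20, 21}
(A ∪ B) ∪ C = {3, 5, 7, 9, 16, 20, 21, 27}

A ∪ B ∪ C = {3, 5, 7, 9, 16, 20, 21, 27}


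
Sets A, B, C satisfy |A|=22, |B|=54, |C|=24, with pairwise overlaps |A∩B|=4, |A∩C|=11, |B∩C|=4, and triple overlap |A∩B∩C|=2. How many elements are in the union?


|A∪B∪C| = |A|+|B|+|C| - |A∩B|-|A∩C|-|B∩C| + |A∩B∩C|
= 22+54+24 - 4-11-4 + 2
= 100 - 19 + 2
= 83

|A ∪ B ∪ C| = 83


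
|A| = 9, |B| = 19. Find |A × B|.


|A × B| = |A| × |B|
= 9 × 19
= 171

|A × B| = 171


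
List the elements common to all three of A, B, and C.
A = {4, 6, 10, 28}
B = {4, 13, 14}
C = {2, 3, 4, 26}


A ∩ B = {4}
(A ∩ B) ∩ C = {4}

A ∩ B ∩ C = {4}


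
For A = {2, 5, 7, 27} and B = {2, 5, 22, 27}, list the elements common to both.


A ∩ B = elements in both A and B
A = {2, 5, 7, 27}
B = {2, 5, 22, 27}
A ∩ B = {2, 5, 27}

A ∩ B = {2, 5, 27}


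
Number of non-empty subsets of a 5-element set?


Total subsets = 2^n = 2^5 = 32
Non-empty subsets exclude the empty set: 2^n - 1
= 32 - 1
= 31

Number of non-empty subsets = 31


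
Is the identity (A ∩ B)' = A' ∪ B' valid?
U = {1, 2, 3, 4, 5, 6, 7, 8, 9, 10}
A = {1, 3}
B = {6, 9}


LHS: A ∩ B = ∅
(A ∩ B)' = U \ (A ∩ B) = {1, 2, 3, 4, 5, 6, 7, 8, 9, 10}
A' = {2, 4, 5, 6, 7, 8, 9, 10}, B' = {1, 2, 3, 4, 5, 7, 8, 10}
Claimed RHS: A' ∪ B' = {1, 2, 3, 4, 5, 6, 7, 8, 9, 10}
Identity is VALID: LHS = RHS = {1, 2, 3, 4, 5, 6, 7, 8, 9, 10} ✓

Identity is valid. (A ∩ B)' = A' ∪ B' = {1, 2, 3, 4, 5, 6, 7, 8, 9, 10}


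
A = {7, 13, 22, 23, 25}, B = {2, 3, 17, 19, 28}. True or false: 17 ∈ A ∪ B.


A = {7, 13, 22, 23, 25}, B = {2, 3, 17, 19, 28}
A ∪ B = all elements in A or B
A ∪ B = {2, 3, 7, 13, 17, 19, 22, 23, 25, 28}
Checking if 17 ∈ A ∪ B
17 is in A ∪ B → True

17 ∈ A ∪ B


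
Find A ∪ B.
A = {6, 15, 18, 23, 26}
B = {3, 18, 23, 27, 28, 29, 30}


A ∪ B = all elements in A or B (or both)
A = {6, 15, 18, 23, 26}
B = {3, 18, 23, 27, 28, 29, 30}
A ∪ B = {3, 6, 15, 18, 23, 26, 27, 28, 29, 30}

A ∪ B = {3, 6, 15, 18, 23, 26, 27, 28, 29, 30}


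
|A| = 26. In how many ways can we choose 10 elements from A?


C(n,k) = n! / (k!(n-k)!)
C(26,10) = 26! / (10!16!)
= 5311735

C(26,10) = 5311735


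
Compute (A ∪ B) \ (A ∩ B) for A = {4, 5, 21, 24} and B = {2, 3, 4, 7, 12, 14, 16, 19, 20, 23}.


A △ B = (A \ B) ∪ (B \ A) = elements in exactly one of A or B
A \ B = {5, 21, 24}
B \ A = {2, 3, 7, 12, 14, 16, 19, 20, 23}
A △ B = {2, 3, 5, 7, 12, 14, 16, 19, 20, 21, 23, 24}

A △ B = {2, 3, 5, 7, 12, 14, 16, 19, 20, 21, 23, 24}


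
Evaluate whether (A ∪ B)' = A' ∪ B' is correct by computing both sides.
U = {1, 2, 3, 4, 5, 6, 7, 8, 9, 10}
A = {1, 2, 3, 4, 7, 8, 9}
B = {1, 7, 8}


LHS: A ∪ B = {1, 2, 3, 4, 7, 8, 9}
(A ∪ B)' = U \ (A ∪ B) = {5, 6, 10}
A' = {5, 6, 10}, B' = {2, 3, 4, 5, 6, 9, 10}
Claimed RHS: A' ∪ B' = {2, 3, 4, 5, 6, 9, 10}
Identity is INVALID: LHS = {5, 6, 10} but the RHS claimed here equals {2, 3, 4, 5, 6, 9, 10}. The correct form is (A ∪ B)' = A' ∩ B'.

Identity is invalid: (A ∪ B)' = {5, 6, 10} but A' ∪ B' = {2, 3, 4, 5, 6, 9, 10}. The correct De Morgan law is (A ∪ B)' = A' ∩ B'.


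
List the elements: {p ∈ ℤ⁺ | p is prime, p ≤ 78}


Checking each candidate:
Condition: primes ≤ 78
Result = {2, 3, 5, 7, 11, 13, 17, 19, 23, 29, 31, 37, 41, 43, 47, 53, 59, 61, 67, 71, 73}

{2, 3, 5, 7, 11, 13, 17, 19, 23, 29, 31, 37, 41, 43, 47, 53, 59, 61, 67, 71, 73}


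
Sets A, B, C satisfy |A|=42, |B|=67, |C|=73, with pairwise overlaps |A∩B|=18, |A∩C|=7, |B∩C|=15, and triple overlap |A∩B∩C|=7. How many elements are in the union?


|A∪B∪C| = |A|+|B|+|C| - |A∩B|-|A∩C|-|B∩C| + |A∩B∩C|
= 42+67+73 - 18-7-15 + 7
= 182 - 40 + 7
= 149

|A ∪ B ∪ C| = 149


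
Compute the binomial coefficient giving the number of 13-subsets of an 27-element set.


C(n,k) = n! / (k!(n-k)!)
C(27,13) = 27! / (13!14!)
= 20058300

C(27,13) = 20058300


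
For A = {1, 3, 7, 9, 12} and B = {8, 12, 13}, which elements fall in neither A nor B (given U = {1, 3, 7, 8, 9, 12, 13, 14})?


A = {1, 3, 7, 9, 12}
B = {8, 12, 13}
Region: in neither A nor B (given U = {1, 3, 7, 8, 9, 12, 13, 14})
Elements: {14}

Elements in neither A nor B (given U = {1, 3, 7, 8, 9, 12, 13, 14}): {14}


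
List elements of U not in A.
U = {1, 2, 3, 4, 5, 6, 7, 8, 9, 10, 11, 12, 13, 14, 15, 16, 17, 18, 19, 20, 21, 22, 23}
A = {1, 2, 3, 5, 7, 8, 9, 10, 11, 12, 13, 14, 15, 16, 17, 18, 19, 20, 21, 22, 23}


Aᶜ = U \ A = elements in U but not in A
U = {1, 2, 3, 4, 5, 6, 7, 8, 9, 10, 11, 12, 13, 14, 15, 16, 17, 18, 19, 20, 21, 22, 23}
A = {1, 2, 3, 5, 7, 8, 9, 10, 11, 12, 13, 14, 15, 16, 17, 18, 19, 20, 21, 22, 23}
Aᶜ = {4, 6}

Aᶜ = {4, 6}


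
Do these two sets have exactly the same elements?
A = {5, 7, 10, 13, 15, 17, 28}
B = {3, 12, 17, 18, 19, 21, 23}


Two sets are equal iff they have exactly the same elements.
A = {5, 7, 10, 13, 15, 17, 28}
B = {3, 12, 17, 18, 19, 21, 23}
Differences: {3, 5, 7, 10, 12, 13, 15, 18, 19, 21, 23, 28}
A ≠ B

No, A ≠ B


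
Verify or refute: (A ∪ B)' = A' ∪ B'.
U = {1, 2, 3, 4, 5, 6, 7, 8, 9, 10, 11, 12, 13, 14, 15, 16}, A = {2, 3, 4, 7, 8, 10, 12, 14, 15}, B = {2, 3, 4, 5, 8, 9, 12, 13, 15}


LHS: A ∪ B = {2, 3, 4, 5, 7, 8, 9, 10, 12, 13, 14, 15}
(A ∪ B)' = U \ (A ∪ B) = {1, 6, 11, 16}
A' = {1, 5, 6, 9, 11, 13, 16}, B' = {1, 6, 7, 10, 11, 14, 16}
Claimed RHS: A' ∪ B' = {1, 5, 6, 7, 9, 10, 11, 13, 14, 16}
Identity is INVALID: LHS = {1, 6, 11, 16} but the RHS claimed here equals {1, 5, 6, 7, 9, 10, 11, 13, 14, 16}. The correct form is (A ∪ B)' = A' ∩ B'.

Identity is invalid: (A ∪ B)' = {1, 6, 11, 16} but A' ∪ B' = {1, 5, 6, 7, 9, 10, 11, 13, 14, 16}. The correct De Morgan law is (A ∪ B)' = A' ∩ B'.


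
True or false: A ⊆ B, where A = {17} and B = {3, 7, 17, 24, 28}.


A ⊆ B means every element of A is in B.
All elements of A are in B.
So A ⊆ B.

Yes, A ⊆ B


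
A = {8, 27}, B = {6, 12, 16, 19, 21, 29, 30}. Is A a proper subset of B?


A ⊂ B requires: A ⊆ B AND A ≠ B.
A ⊆ B? No
A ⊄ B, so A is not a proper subset.

No, A is not a proper subset of B


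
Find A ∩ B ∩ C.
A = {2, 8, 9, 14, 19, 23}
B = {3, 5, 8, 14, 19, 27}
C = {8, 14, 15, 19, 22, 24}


A ∩ B = {8, 14, 19}
(A ∩ B) ∩ C = {8, 14, 19}

A ∩ B ∩ C = {8, 14, 19}


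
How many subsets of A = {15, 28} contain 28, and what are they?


A subset of A contains 28 iff the remaining 1 elements form any subset of A \ {28}.
Count: 2^(n-1) = 2^1 = 2
Subsets containing 28: {28}, {15, 28}

Subsets containing 28 (2 total): {28}, {15, 28}


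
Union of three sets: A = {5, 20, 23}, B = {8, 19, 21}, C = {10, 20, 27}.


A ∪ B = {5, 8, 19, 20, 21, 23}
(A ∪ B) ∪ C = {5, 8, 10, 19, 20, 21, 23, 27}

A ∪ B ∪ C = {5, 8, 10, 19, 20, 21, 23, 27}


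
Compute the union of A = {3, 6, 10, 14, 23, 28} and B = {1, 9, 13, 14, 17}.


A ∪ B = all elements in A or B (or both)
A = {3, 6, 10, 14, 23, 28}
B = {1, 9, 13, 14, 17}
A ∪ B = {1, 3, 6, 9, 10, 13, 14, 17, 23, 28}

A ∪ B = {1, 3, 6, 9, 10, 13, 14, 17, 23, 28}


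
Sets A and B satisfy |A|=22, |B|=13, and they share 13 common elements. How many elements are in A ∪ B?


|A ∪ B| = |A| + |B| - |A ∩ B|
= 22 + 13 - 13
= 22

|A ∪ B| = 22


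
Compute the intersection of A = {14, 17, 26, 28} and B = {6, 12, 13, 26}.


A ∩ B = elements in both A and B
A = {14, 17, 26, 28}
B = {6, 12, 13, 26}
A ∩ B = {26}

A ∩ B = {26}


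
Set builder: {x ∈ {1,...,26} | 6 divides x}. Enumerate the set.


Checking each candidate:
Condition: multiples of 6 in {1,...,26}
Result = {6, 12, 18, 24}

{6, 12, 18, 24}


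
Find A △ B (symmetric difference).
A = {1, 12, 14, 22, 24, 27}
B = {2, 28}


A △ B = (A \ B) ∪ (B \ A) = elements in exactly one of A or B
A \ B = {1, 12, 14, 22, 24, 27}
B \ A = {2, 28}
A △ B = {1, 2, 12, 14, 22, 24, 27, 28}

A △ B = {1, 2, 12, 14, 22, 24, 27, 28}


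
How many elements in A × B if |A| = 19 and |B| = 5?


|A × B| = |A| × |B|
= 19 × 5
= 95

|A × B| = 95


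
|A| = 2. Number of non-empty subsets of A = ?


Total subsets = 2^n = 2^2 = 4
Non-empty subsets exclude the empty set: 2^n - 1
= 4 - 1
= 3

Number of non-empty subsets = 3


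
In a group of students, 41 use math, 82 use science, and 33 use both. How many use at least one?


|A ∪ B| = |A| + |B| - |A ∩ B|
= 41 + 82 - 33
= 90

|A ∪ B| = 90


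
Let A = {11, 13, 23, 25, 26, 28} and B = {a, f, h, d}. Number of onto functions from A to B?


n = |A| = 6, k = |B| = 4. Surjections via inclusion-exclusion:
S(n,k) = Σ(-1)^i × C(k,i) × (k-i)^n, i=0 to k
i=0: (-1)^0×C(4,0)×4^6 = 4096
i=1: (-1)^1×C(4,1)×3^6 = -2916
i=2: (-1)^2×C(4,2)×2^6 = 384
i=3: (-1)^3×C(4,3)×1^6 = -4
i=4: (-1)^4×C(4,4)×0^6 = 0
Total = 1560

Number of surjections = 1560


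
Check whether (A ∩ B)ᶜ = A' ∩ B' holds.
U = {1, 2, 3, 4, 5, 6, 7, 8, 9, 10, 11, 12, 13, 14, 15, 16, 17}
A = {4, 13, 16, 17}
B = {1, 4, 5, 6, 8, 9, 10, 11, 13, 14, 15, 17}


LHS: A ∩ B = {4, 13, 17}
(A ∩ B)' = U \ (A ∩ B) = {1, 2, 3, 5, 6, 7, 8, 9, 10, 11, 12, 14, 15, 16}
A' = {1, 2, 3, 5, 6, 7, 8, 9, 10, 11, 12, 14, 15}, B' = {2, 3, 7, 12, 16}
Claimed RHS: A' ∩ B' = {2, 3, 7, 12}
Identity is INVALID: LHS = {1, 2, 3, 5, 6, 7, 8, 9, 10, 11, 12, 14, 15, 16} but the RHS claimed here equals {2, 3, 7, 12}. The correct form is (A ∩ B)' = A' ∪ B'.

Identity is invalid: (A ∩ B)' = {1, 2, 3, 5, 6, 7, 8, 9, 10, 11, 12, 14, 15, 16} but A' ∩ B' = {2, 3, 7, 12}. The correct De Morgan law is (A ∩ B)' = A' ∪ B'.


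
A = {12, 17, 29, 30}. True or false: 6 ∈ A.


A = {12, 17, 29, 30}
Checking if 6 is in A
6 is not in A → False

6 ∉ A


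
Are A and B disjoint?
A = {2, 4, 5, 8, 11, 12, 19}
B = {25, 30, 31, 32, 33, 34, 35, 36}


Disjoint means A ∩ B = ∅.
A ∩ B = ∅
A ∩ B = ∅, so A and B are disjoint.

Yes, A and B are disjoint


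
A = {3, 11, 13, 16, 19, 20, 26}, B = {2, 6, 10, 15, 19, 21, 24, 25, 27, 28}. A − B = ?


A \ B = elements in A but not in B
A = {3, 11, 13, 16, 19, 20, 26}
B = {2, 6, 10, 15, 19, 21, 24, 25, 27, 28}
Remove from A any elements in B
A \ B = {3, 11, 13, 16, 20, 26}

A \ B = {3, 11, 13, 16, 20, 26}


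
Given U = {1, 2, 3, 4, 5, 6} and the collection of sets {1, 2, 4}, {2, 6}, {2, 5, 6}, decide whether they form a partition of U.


A partition requires: (1) non-empty parts, (2) pairwise disjoint, (3) union = U
Parts: {1, 2, 4}, {2, 6}, {2, 5, 6}
Union of parts: {1, 2, 4, 5, 6}
U = {1, 2, 3, 4, 5, 6}
All non-empty? True
Pairwise disjoint? False
Covers U? False

No, not a valid partition


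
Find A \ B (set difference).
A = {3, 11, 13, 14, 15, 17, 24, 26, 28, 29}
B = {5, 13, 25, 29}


A \ B = elements in A but not in B
A = {3, 11, 13, 14, 15, 17, 24, 26, 28, 29}
B = {5, 13, 25, 29}
Remove from A any elements in B
A \ B = {3, 11, 14, 15, 17, 24, 26, 28}

A \ B = {3, 11, 14, 15, 17, 24, 26, 28}


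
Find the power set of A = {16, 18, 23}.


|A| = 3, so |P(A)| = 2^3 = 8
Enumerate subsets by cardinality (0 to 3):
∅, {16}, {18}, {23}, {16, 18}, {16, 23}, {18, 23}, {16, 18, 23}

P(A) has 8 subsets: ∅, {16}, {18}, {23}, {16, 18}, {16, 23}, {18, 23}, {16, 18, 23}


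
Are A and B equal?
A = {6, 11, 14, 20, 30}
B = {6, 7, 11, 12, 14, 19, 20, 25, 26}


Two sets are equal iff they have exactly the same elements.
A = {6, 11, 14, 20, 30}
B = {6, 7, 11, 12, 14, 19, 20, 25, 26}
Differences: {7, 12, 19, 25, 26, 30}
A ≠ B

No, A ≠ B


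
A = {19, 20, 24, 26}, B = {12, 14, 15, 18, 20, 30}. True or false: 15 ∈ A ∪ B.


A = {19, 20, 24, 26}, B = {12, 14, 15, 18, 20, 30}
A ∪ B = all elements in A or B
A ∪ B = {12, 14, 15, 18, 19, 20, 24, 26, 30}
Checking if 15 ∈ A ∪ B
15 is in A ∪ B → True

15 ∈ A ∪ B


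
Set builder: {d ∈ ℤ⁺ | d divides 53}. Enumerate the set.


Checking each candidate:
Condition: positive divisors of 53
Result = {1, 53}

{1, 53}


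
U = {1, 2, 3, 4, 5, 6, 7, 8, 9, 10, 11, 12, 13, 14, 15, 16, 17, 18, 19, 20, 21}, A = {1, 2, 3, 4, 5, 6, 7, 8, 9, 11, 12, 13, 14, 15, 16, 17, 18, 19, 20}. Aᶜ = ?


Aᶜ = U \ A = elements in U but not in A
U = {1, 2, 3, 4, 5, 6, 7, 8, 9, 10, 11, 12, 13, 14, 15, 16, 17, 18, 19, 20, 21}
A = {1, 2, 3, 4, 5, 6, 7, 8, 9, 11, 12, 13, 14, 15, 16, 17, 18, 19, 20}
Aᶜ = {10, 21}

Aᶜ = {10, 21}


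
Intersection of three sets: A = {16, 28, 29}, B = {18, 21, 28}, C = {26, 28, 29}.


A ∩ B = {28}
(A ∩ B) ∩ C = {28}

A ∩ B ∩ C = {28}


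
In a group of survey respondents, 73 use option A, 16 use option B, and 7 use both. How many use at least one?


|A ∪ B| = |A| + |B| - |A ∩ B|
= 73 + 16 - 7
= 82

|A ∪ B| = 82


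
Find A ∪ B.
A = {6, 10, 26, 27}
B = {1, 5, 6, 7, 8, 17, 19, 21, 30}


A ∪ B = all elements in A or B (or both)
A = {6, 10, 26, 27}
B = {1, 5, 6, 7, 8, 17, 19, 21, 30}
A ∪ B = {1, 5, 6, 7, 8, 10, 17, 19, 21, 26, 27, 30}

A ∪ B = {1, 5, 6, 7, 8, 10, 17, 19, 21, 26, 27, 30}


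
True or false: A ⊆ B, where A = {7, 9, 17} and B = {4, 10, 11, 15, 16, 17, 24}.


A ⊆ B means every element of A is in B.
Elements in A not in B: {7, 9}
So A ⊄ B.

No, A ⊄ B


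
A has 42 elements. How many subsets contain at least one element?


Total subsets = 2^n = 2^42 = 4398046511104
Non-empty subsets exclude the empty set: 2^n - 1
= 4398046511104 - 1
= 4398046511103

Number of non-empty subsets = 4398046511103


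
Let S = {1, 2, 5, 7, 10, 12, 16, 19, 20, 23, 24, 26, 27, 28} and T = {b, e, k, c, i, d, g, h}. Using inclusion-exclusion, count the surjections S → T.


n = |S| = 14, k = |T| = 8. Surjections via inclusion-exclusion:
S(n,k) = Σ(-1)^i × C(k,i) × (k-i)^n, i=0 to k
i=0: (-1)^0×C(8,0)×8^14 = 4398046511104
i=1: (-1)^1×C(8,1)×7^14 = -5425784582792
i=2: (-1)^2×C(8,2)×6^14 = 2194196594688
i=3: (-1)^3×C(8,3)×5^14 = -341796875000
i=4: (-1)^4×C(8,4)×4^14 = 18790481920
i=5: (-1)^5×C(8,5)×3^14 = -267846264
i=6: (-1)^6×C(8,6)×2^14 = 458752
i=7: (-1)^7×C(8,7)×1^14 = -8
i=8: (-1)^8×C(8,8)×0^14 = 0
Total = 843184742400

Number of surjections = 843184742400


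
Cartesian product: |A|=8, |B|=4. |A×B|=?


|A × B| = |A| × |B|
= 8 × 4
= 32

|A × B| = 32
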